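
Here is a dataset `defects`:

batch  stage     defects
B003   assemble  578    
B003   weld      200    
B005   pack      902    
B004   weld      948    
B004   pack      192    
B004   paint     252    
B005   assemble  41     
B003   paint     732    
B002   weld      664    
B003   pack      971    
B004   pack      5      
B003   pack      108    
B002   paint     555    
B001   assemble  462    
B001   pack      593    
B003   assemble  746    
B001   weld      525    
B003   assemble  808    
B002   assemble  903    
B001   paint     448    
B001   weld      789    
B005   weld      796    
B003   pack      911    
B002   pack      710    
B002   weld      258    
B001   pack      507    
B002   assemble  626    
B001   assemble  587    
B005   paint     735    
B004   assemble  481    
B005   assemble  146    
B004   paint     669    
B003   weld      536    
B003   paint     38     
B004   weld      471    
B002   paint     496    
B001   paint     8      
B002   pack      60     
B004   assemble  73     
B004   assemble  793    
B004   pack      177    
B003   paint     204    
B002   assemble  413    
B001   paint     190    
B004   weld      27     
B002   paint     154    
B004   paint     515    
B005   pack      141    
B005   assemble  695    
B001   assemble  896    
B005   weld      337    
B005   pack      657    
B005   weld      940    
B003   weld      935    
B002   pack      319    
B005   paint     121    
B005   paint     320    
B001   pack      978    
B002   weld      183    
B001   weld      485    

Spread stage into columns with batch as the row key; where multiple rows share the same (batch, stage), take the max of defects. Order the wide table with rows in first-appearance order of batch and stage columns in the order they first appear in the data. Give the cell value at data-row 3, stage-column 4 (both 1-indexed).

With rows in first-appearance order of batch, row 3 is batch=B004. stage columns in first-appearance order: assemble, weld, pack, paint; column 4 is paint.
Long rows with batch=B004, stage=paint: max(252, 669, 515) = 669.

669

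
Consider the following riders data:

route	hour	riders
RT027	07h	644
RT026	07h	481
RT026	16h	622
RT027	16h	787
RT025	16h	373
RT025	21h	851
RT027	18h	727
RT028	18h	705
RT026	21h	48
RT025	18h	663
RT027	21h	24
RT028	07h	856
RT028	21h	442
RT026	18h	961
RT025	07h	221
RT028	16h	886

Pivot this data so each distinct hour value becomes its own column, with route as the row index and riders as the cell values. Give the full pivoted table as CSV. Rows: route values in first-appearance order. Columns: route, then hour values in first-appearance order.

Columns: route plus the 4 distinct hour values (07h, 16h, 21h, 18h).
For example, row RT027 column 07h takes riders=644 from the long row (RT027, 07h).

route,07h,16h,21h,18h
RT027,644,787,24,727
RT026,481,622,48,961
RT025,221,373,851,663
RT028,856,886,442,705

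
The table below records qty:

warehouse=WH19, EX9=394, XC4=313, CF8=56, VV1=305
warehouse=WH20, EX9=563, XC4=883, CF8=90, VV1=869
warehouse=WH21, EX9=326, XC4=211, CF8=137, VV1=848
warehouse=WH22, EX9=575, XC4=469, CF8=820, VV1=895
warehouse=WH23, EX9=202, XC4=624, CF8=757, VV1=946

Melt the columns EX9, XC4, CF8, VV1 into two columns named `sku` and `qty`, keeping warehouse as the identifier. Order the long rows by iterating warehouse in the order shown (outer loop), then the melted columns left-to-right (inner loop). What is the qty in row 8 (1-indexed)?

869

20 rows total (5 × 4). Row 8: index ⌊(8-1)/4⌋ = 1 into warehouse → WH20; (8-1) mod 4 = 3 into the melted columns → VV1.
So row 8 is (WH20, VV1, 869); qty = 869.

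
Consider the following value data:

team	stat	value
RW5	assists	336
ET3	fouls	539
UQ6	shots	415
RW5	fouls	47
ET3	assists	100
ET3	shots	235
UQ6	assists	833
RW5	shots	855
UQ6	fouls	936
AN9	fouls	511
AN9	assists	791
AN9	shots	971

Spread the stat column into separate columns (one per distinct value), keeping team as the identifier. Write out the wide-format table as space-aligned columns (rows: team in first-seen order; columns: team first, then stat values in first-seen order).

Columns: team plus the 3 distinct stat values (assists, fouls, shots).
For example, row RW5 column assists takes value=336 from the long row (RW5, assists).

team  assists  fouls  shots
RW5   336      47     855  
ET3   100      539    235  
UQ6   833      936    415  
AN9   791      511    971  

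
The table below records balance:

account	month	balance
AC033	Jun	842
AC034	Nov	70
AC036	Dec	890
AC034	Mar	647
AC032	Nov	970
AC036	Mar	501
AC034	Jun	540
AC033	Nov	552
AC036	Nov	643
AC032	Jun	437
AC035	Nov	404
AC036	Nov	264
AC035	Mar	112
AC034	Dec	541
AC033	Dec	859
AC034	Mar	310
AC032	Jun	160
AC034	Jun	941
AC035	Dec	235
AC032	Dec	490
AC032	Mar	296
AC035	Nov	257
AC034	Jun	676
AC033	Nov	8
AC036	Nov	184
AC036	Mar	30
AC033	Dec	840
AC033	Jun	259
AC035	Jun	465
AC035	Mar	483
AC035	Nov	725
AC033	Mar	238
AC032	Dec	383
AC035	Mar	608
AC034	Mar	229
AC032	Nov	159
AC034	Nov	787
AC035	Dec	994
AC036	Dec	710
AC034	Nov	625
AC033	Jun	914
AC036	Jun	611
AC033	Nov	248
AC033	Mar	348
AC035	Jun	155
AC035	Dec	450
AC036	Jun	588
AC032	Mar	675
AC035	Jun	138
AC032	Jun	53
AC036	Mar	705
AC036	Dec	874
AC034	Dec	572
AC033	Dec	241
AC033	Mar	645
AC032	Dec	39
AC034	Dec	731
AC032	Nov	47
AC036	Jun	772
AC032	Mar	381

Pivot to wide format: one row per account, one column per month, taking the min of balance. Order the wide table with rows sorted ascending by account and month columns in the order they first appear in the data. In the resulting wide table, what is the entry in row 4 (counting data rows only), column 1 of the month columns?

138

With rows sorted ascending by account, row 4 is account=AC035. month columns in first-appearance order: Jun, Nov, Dec, Mar; column 1 is Jun.
Long rows with account=AC035, month=Jun: min(465, 155, 138) = 138.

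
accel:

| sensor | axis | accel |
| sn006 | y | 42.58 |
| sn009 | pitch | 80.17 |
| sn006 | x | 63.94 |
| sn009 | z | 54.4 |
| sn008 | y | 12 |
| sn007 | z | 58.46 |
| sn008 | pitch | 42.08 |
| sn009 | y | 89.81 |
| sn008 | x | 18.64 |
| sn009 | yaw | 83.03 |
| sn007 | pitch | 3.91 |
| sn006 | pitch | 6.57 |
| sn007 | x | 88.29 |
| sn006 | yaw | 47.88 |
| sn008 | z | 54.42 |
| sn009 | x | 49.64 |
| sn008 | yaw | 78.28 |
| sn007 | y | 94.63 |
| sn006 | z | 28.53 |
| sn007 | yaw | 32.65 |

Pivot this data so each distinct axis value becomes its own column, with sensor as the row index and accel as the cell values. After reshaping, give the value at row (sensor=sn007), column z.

58.46

Wide layout: rows indexed by sensor, columns are the 5 distinct axis values (y, pitch, x, z, yaw).
Cell (sensor=sn007, axis=z) draws from the long row where sensor=sn007 and axis=z, which has accel=58.46.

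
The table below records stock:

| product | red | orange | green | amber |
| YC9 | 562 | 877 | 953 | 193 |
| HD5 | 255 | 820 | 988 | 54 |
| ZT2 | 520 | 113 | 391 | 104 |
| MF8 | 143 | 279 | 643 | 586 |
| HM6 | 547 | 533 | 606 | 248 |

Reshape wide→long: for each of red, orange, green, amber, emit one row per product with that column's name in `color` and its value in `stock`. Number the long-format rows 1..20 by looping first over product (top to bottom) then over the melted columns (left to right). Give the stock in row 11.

391

20 rows total (5 × 4). Row 11: index ⌊(11-1)/4⌋ = 2 into product → ZT2; (11-1) mod 4 = 2 into the melted columns → green.
So row 11 is (ZT2, green, 391); stock = 391.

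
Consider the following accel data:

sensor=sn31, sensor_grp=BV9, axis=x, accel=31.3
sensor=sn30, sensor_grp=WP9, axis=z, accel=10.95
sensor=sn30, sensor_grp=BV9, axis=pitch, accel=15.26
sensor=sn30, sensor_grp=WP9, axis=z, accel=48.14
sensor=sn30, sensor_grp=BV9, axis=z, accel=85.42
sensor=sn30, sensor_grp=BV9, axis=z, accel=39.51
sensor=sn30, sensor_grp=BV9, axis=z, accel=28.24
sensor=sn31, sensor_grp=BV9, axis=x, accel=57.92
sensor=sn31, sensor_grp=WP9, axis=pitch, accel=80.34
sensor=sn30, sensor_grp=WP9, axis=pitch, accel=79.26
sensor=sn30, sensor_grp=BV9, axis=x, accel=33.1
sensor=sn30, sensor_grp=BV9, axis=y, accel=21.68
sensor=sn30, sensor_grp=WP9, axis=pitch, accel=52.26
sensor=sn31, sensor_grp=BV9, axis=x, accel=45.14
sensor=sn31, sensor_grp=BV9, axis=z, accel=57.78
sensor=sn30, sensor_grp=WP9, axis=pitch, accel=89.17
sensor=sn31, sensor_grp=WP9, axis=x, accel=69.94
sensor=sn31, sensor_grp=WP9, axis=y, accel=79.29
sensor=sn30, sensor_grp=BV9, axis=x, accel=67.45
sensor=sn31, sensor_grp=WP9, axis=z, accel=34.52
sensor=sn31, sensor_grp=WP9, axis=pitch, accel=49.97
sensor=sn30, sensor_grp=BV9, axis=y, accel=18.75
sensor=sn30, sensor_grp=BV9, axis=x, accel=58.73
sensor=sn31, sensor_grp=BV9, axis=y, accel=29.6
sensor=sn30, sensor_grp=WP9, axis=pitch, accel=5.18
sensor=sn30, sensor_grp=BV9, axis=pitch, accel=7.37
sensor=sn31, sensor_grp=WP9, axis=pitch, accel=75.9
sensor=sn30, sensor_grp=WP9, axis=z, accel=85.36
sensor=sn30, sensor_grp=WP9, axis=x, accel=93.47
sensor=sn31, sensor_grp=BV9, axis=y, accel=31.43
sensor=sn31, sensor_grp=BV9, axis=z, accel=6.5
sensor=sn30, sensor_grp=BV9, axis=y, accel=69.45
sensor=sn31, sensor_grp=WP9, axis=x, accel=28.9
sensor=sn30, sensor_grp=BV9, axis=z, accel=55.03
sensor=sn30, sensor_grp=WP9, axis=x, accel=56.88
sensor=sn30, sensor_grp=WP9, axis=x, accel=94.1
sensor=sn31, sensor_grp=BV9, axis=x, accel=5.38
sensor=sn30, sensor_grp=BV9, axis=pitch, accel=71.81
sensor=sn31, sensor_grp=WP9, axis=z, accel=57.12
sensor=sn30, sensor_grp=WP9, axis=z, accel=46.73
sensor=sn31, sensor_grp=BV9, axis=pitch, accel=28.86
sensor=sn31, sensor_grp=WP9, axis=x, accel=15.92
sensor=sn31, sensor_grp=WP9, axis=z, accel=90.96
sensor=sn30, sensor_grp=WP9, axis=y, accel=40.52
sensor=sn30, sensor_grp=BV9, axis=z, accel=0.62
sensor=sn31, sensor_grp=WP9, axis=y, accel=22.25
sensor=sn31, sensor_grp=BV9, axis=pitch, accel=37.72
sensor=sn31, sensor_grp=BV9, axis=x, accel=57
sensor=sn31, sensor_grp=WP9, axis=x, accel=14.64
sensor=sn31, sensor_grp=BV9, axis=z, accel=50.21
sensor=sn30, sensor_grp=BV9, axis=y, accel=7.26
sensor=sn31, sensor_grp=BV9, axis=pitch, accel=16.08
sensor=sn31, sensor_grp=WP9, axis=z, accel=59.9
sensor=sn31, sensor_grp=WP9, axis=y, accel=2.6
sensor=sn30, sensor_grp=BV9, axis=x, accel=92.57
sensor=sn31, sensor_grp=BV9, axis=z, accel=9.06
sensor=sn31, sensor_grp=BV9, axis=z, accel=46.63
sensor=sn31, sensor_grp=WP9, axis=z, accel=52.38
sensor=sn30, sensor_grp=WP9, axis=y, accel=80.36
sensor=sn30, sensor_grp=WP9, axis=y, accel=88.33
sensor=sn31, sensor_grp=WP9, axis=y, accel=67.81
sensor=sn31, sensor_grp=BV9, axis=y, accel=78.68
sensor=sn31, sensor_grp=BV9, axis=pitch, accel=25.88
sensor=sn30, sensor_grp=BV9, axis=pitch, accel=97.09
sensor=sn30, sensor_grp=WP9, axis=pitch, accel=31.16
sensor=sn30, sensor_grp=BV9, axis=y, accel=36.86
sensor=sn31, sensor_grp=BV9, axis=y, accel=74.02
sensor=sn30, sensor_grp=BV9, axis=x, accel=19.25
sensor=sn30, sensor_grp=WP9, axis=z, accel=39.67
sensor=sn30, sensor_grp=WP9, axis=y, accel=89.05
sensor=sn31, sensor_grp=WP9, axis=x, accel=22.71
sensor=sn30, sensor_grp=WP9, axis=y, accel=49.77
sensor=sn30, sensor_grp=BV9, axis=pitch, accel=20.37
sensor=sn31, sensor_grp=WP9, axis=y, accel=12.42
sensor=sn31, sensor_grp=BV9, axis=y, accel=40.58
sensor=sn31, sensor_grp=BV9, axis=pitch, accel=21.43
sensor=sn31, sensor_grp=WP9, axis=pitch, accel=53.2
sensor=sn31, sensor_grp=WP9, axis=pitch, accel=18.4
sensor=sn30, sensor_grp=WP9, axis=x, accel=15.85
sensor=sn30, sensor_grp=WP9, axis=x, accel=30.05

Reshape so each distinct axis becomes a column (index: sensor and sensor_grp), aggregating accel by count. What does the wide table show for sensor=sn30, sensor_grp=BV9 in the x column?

5

Rows with sensor=sn30, sensor_grp=BV9 and axis=x: accel values are 33.1, 67.45, 58.73, 92.57, 19.25.
5 rows match — count = 5.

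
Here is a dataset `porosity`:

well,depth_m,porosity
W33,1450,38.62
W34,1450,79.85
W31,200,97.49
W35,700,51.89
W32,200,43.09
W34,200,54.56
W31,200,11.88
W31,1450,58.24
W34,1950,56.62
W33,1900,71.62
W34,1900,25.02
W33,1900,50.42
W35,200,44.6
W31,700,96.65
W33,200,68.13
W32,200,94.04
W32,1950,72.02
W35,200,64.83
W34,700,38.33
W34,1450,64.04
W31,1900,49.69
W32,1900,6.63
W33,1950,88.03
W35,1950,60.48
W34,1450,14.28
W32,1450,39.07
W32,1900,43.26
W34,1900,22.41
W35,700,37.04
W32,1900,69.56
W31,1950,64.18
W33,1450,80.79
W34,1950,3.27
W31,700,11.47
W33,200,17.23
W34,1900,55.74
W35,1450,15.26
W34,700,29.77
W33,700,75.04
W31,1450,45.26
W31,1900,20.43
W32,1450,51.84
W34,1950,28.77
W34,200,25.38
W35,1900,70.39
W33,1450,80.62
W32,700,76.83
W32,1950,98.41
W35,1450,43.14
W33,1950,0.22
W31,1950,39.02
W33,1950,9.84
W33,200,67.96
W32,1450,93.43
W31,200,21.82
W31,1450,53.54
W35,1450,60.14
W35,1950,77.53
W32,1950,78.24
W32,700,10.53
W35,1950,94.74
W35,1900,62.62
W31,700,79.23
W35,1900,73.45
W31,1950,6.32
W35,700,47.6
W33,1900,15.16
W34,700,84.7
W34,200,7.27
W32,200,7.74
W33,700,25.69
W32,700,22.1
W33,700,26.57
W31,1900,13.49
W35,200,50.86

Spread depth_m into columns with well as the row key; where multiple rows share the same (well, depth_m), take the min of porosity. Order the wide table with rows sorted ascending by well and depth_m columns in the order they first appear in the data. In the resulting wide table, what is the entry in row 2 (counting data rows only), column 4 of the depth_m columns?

72.02

With rows sorted ascending by well, row 2 is well=W32. depth_m columns in first-appearance order: 1450, 200, 700, 1950, 1900; column 4 is 1950.
Long rows with well=W32, depth_m=1950: min(72.02, 98.41, 78.24) = 72.02.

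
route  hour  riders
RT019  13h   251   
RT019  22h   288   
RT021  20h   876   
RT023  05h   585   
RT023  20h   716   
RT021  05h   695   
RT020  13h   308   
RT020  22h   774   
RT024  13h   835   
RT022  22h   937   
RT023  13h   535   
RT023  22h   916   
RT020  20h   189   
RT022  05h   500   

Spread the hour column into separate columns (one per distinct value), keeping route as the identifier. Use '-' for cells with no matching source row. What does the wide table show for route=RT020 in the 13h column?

The long row with route=RT020, hour=13h has riders=308.

308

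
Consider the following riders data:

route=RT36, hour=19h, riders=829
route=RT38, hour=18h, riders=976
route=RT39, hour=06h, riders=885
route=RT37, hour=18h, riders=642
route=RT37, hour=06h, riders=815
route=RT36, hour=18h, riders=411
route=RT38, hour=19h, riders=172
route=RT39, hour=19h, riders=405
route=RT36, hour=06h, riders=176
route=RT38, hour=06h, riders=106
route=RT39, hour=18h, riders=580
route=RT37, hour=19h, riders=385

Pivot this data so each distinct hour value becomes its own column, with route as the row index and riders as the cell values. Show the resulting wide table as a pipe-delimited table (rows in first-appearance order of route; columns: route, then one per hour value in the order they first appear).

| route | 19h | 18h | 06h |
| RT36 | 829 | 411 | 176 |
| RT38 | 172 | 976 | 106 |
| RT39 | 405 | 580 | 885 |
| RT37 | 385 | 642 | 815 |

Columns: route plus the 3 distinct hour values (19h, 18h, 06h).
For example, row RT36 column 19h takes riders=829 from the long row (RT36, 19h).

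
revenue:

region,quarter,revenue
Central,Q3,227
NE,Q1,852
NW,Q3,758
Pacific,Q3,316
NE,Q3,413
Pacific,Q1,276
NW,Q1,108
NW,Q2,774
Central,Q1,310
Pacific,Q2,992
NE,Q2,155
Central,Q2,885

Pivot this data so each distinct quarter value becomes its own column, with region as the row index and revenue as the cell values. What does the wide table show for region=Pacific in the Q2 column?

992

Wide layout: rows indexed by region, columns are the 3 distinct quarter values (Q3, Q1, Q2).
Cell (region=Pacific, quarter=Q2) draws from the long row where region=Pacific and quarter=Q2, which has revenue=992.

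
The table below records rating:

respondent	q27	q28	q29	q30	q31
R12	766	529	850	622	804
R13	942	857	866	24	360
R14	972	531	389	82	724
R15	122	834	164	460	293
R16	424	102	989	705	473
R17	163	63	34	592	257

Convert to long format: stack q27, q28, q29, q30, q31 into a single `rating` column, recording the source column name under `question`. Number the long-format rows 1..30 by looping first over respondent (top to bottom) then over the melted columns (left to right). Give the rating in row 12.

531

30 rows total (6 × 5). Row 12: index ⌊(12-1)/5⌋ = 2 into respondent → R14; (12-1) mod 5 = 1 into the melted columns → q28.
So row 12 is (R14, q28, 531); rating = 531.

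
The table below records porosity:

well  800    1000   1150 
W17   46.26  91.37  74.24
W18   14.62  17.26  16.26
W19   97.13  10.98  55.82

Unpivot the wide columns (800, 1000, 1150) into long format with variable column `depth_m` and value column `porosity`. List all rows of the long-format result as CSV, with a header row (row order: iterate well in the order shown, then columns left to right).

well,depth_m,porosity
W17,800,46.26
W17,1000,91.37
W17,1150,74.24
W18,800,14.62
W18,1000,17.26
W18,1150,16.26
W19,800,97.13
W19,1000,10.98
W19,1150,55.82

Each (well, column) pair becomes one row: 3 × 3 = 9 rows.
For example, (W17, 800) → porosity=46.26.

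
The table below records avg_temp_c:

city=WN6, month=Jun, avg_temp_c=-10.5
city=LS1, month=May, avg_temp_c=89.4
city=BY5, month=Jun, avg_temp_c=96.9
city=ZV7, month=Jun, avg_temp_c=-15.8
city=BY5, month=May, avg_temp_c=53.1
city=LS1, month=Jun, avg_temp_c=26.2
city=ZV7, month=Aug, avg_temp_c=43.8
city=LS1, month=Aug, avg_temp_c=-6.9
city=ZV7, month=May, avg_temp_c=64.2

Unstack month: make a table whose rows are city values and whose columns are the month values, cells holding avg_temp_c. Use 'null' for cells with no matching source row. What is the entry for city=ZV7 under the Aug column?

The long row with city=ZV7, month=Aug has avg_temp_c=43.8.

43.8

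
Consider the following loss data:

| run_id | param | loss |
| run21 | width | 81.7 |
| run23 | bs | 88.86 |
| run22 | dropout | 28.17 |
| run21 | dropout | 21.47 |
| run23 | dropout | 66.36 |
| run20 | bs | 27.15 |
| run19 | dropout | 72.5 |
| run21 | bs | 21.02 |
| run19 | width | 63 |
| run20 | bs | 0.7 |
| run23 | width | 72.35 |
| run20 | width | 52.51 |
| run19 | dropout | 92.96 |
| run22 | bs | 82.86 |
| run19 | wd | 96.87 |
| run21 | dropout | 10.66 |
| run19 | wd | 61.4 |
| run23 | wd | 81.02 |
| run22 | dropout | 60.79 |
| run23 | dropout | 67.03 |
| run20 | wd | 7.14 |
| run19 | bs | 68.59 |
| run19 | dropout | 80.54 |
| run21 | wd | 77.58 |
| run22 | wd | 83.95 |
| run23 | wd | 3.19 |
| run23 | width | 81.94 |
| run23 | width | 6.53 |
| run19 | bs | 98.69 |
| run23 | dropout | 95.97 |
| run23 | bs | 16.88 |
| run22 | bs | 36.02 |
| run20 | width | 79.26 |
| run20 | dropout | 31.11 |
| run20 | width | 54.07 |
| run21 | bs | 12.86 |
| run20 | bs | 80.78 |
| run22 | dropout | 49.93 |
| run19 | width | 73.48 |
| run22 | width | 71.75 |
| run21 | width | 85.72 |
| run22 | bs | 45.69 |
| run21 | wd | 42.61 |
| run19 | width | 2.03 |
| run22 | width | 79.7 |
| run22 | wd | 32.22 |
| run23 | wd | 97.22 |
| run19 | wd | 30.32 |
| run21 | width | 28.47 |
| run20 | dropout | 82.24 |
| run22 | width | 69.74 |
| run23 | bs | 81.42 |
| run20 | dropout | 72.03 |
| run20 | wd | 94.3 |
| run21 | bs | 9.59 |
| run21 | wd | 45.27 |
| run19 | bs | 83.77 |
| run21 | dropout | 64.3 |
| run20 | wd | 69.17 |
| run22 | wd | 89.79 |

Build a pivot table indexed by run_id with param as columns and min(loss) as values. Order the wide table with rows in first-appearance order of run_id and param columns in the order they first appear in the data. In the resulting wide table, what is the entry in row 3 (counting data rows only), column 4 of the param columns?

With rows in first-appearance order of run_id, row 3 is run_id=run22. param columns in first-appearance order: width, bs, dropout, wd; column 4 is wd.
Long rows with run_id=run22, param=wd: min(83.95, 32.22, 89.79) = 32.22.

32.22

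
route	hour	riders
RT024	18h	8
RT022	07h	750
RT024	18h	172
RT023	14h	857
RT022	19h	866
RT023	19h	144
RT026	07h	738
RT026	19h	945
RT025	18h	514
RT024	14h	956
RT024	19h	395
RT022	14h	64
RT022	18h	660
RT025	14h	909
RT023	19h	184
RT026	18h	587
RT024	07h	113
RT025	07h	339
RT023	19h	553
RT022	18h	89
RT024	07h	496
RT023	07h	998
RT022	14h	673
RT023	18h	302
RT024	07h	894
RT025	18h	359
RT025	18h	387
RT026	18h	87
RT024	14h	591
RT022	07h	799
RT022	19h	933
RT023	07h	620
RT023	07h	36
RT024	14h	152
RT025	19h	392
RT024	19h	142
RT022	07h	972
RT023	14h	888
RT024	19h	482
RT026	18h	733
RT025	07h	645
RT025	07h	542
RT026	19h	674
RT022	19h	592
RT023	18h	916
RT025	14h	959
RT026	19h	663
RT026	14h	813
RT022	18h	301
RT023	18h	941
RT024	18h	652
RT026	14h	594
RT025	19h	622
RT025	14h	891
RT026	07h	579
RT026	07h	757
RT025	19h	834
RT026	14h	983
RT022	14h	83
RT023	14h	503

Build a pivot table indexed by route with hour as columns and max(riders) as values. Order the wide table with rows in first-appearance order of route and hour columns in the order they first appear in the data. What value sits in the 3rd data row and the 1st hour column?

941

With rows in first-appearance order of route, row 3 is route=RT023. hour columns in first-appearance order: 18h, 07h, 14h, 19h; column 1 is 18h.
Long rows with route=RT023, hour=18h: max(302, 916, 941) = 941.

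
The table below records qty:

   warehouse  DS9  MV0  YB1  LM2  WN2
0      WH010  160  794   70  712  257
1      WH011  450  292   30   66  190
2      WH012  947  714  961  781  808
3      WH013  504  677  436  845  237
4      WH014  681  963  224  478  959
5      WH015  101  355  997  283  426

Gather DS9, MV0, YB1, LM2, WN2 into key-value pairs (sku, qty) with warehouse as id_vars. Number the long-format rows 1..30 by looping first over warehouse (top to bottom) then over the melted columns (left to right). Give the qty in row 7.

292

30 rows total (6 × 5). Row 7: index ⌊(7-1)/5⌋ = 1 into warehouse → WH011; (7-1) mod 5 = 1 into the melted columns → MV0.
So row 7 is (WH011, MV0, 292); qty = 292.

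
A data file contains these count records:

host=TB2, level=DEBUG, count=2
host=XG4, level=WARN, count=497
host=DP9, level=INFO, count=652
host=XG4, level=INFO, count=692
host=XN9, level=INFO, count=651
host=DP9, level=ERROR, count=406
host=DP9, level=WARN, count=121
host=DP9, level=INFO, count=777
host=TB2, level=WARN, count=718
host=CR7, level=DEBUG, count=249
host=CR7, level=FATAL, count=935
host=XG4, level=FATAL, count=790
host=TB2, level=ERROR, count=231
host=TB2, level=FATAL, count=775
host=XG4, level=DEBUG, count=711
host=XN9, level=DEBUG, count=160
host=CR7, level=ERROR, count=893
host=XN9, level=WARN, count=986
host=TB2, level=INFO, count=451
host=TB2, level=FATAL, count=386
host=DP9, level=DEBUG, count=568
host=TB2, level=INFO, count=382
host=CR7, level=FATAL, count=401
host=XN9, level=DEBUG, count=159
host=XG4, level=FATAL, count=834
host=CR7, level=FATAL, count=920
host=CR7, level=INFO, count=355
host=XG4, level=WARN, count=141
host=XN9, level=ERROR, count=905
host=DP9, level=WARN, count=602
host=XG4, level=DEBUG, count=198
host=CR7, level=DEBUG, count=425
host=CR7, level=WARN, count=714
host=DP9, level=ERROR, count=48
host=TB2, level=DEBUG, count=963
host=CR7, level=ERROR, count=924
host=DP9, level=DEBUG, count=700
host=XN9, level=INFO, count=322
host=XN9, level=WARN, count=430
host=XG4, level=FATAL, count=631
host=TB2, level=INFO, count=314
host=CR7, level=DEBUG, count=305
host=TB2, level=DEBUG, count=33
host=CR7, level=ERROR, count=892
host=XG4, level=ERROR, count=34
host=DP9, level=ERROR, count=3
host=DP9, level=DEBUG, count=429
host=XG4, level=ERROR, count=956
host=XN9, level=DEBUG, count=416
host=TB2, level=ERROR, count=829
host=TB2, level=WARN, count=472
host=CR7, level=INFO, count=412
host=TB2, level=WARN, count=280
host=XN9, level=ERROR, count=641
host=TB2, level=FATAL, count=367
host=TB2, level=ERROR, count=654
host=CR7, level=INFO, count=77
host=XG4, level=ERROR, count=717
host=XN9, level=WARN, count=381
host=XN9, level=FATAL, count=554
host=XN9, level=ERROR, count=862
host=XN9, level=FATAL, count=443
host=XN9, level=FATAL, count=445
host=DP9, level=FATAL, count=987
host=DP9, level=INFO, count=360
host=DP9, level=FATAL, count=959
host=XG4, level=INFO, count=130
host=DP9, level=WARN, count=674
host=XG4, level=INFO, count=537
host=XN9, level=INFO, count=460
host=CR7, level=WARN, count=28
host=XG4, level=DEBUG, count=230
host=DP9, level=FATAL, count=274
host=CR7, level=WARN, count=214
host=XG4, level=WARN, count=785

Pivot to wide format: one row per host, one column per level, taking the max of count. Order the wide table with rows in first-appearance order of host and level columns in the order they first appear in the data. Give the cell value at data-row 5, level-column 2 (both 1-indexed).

714

With rows in first-appearance order of host, row 5 is host=CR7. level columns in first-appearance order: DEBUG, WARN, INFO, ERROR, FATAL; column 2 is WARN.
Long rows with host=CR7, level=WARN: max(714, 28, 214) = 714.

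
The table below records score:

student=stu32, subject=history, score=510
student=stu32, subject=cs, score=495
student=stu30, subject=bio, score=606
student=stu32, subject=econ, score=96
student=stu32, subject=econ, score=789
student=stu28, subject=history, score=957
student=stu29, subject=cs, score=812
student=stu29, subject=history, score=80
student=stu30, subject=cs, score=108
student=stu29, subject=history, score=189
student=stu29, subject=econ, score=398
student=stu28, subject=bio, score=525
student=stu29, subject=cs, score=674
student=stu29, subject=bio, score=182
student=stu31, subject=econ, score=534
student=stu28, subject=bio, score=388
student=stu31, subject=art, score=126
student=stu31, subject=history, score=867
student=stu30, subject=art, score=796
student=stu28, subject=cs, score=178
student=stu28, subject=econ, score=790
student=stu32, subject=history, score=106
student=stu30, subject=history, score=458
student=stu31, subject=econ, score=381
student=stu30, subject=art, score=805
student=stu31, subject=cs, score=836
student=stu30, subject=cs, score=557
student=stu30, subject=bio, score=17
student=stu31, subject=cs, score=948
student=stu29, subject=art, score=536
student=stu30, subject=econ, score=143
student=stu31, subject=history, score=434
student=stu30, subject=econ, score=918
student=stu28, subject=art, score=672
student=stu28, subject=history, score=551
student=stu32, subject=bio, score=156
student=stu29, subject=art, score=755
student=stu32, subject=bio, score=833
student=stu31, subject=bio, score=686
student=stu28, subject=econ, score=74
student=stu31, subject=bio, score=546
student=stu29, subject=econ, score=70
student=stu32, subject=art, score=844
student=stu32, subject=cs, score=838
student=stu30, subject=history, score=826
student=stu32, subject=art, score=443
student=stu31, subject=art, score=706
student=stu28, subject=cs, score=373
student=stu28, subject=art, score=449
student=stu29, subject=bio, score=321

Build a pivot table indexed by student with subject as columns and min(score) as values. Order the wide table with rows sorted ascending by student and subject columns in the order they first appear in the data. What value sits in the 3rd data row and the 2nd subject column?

108

With rows sorted ascending by student, row 3 is student=stu30. subject columns in first-appearance order: history, cs, bio, econ, art; column 2 is cs.
Long rows with student=stu30, subject=cs: min(108, 557) = 108.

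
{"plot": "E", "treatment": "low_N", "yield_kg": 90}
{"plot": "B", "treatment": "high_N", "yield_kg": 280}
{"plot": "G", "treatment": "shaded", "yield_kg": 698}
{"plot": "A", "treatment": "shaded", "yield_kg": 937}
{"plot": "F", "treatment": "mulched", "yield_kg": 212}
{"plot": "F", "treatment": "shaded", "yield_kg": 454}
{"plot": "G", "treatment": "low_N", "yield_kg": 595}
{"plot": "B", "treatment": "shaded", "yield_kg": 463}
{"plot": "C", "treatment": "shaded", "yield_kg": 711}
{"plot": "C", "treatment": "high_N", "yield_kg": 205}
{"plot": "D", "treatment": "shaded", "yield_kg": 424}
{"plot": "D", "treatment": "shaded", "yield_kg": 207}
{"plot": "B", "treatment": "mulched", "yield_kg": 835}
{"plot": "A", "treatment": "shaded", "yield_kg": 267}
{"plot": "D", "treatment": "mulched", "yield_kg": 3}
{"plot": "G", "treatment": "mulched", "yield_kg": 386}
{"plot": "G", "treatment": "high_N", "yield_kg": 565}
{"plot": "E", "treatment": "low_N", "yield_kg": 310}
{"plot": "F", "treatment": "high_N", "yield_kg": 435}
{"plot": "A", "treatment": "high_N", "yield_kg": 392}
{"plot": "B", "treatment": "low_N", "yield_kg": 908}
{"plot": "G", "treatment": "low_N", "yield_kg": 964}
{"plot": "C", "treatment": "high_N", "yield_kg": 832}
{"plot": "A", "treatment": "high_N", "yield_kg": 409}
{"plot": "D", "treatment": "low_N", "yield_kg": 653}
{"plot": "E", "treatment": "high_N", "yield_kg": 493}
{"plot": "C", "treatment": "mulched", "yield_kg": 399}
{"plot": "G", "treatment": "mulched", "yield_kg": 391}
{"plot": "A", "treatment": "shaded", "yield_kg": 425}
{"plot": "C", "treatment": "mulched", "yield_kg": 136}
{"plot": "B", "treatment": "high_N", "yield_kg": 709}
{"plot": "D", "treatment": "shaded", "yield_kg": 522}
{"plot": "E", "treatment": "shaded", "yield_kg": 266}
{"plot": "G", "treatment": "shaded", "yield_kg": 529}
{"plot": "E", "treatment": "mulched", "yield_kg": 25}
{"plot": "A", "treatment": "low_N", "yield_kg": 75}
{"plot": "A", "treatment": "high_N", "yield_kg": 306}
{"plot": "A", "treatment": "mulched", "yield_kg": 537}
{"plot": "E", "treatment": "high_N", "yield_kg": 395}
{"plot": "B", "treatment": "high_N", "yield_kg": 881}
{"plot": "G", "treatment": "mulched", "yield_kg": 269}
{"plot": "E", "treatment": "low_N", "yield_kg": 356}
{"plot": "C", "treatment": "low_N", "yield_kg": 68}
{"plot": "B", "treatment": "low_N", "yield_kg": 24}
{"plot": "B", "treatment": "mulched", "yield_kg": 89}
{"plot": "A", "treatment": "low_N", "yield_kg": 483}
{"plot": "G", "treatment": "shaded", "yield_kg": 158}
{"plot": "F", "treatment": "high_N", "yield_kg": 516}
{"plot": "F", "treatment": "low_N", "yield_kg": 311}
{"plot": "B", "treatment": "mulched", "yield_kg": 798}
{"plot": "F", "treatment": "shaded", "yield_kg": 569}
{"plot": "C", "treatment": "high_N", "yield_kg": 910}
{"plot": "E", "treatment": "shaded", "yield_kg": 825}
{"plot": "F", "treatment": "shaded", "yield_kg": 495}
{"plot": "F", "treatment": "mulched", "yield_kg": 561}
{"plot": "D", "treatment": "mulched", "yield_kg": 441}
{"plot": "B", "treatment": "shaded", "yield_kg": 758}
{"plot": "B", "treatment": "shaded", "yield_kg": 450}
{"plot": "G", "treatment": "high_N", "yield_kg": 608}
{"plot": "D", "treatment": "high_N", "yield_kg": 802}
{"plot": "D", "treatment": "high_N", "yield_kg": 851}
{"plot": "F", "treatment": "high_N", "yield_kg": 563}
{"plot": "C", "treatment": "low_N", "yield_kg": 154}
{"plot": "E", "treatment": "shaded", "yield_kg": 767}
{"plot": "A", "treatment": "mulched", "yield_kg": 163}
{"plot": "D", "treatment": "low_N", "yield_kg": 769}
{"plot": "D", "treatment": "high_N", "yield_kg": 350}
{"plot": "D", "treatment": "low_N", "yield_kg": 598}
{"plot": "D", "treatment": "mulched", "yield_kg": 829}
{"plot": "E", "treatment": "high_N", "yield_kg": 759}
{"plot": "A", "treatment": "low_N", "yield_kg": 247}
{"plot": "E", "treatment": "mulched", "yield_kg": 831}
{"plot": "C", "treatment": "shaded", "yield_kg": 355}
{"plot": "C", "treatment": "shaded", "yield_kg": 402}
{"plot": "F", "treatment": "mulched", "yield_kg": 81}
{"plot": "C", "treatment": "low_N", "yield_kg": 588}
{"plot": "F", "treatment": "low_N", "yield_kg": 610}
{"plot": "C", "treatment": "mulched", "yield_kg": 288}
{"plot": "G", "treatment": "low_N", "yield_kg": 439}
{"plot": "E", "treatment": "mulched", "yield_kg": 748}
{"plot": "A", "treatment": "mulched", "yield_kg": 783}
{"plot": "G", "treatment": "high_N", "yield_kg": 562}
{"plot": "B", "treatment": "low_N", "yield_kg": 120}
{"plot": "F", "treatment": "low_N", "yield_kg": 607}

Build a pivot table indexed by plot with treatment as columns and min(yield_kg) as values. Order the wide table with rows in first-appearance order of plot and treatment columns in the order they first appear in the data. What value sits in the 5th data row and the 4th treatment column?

With rows in first-appearance order of plot, row 5 is plot=F. treatment columns in first-appearance order: low_N, high_N, shaded, mulched; column 4 is mulched.
Long rows with plot=F, treatment=mulched: min(212, 561, 81) = 81.

81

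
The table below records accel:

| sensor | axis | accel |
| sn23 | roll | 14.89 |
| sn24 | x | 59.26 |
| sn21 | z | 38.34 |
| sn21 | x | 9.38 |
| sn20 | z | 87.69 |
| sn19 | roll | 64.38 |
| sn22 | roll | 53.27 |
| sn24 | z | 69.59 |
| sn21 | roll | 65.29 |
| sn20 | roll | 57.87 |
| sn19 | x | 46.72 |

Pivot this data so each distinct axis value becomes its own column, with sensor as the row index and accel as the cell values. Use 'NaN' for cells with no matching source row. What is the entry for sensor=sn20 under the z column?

The long row with sensor=sn20, axis=z has accel=87.69.

87.69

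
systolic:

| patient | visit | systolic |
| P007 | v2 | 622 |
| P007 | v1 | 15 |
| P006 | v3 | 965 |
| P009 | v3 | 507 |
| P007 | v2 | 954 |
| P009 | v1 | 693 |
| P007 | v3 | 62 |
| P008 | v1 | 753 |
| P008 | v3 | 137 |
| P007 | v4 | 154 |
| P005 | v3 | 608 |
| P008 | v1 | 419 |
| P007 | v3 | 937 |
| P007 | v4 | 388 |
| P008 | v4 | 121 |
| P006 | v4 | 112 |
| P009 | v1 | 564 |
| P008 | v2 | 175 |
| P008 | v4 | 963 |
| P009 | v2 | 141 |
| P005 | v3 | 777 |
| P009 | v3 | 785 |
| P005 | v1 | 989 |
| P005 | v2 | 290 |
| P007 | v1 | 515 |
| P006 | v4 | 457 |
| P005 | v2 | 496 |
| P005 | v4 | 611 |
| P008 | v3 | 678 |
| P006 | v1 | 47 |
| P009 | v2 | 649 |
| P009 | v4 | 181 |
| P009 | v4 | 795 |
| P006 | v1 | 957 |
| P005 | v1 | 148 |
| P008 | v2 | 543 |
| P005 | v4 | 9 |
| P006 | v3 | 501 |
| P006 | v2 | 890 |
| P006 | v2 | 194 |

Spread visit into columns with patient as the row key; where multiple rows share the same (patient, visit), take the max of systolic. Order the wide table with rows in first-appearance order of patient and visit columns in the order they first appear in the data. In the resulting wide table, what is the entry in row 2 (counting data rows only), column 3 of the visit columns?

965

With rows in first-appearance order of patient, row 2 is patient=P006. visit columns in first-appearance order: v2, v1, v3, v4; column 3 is v3.
Long rows with patient=P006, visit=v3: max(965, 501) = 965.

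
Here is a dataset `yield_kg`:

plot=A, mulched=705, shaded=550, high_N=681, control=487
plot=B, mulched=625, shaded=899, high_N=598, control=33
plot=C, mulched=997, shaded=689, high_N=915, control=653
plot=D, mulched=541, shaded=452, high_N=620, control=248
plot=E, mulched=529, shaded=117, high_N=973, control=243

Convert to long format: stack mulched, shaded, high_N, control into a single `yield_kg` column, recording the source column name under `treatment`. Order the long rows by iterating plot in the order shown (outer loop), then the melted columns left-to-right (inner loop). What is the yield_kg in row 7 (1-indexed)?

598

20 rows total (5 × 4). Row 7: index ⌊(7-1)/4⌋ = 1 into plot → B; (7-1) mod 4 = 2 into the melted columns → high_N.
So row 7 is (B, high_N, 598); yield_kg = 598.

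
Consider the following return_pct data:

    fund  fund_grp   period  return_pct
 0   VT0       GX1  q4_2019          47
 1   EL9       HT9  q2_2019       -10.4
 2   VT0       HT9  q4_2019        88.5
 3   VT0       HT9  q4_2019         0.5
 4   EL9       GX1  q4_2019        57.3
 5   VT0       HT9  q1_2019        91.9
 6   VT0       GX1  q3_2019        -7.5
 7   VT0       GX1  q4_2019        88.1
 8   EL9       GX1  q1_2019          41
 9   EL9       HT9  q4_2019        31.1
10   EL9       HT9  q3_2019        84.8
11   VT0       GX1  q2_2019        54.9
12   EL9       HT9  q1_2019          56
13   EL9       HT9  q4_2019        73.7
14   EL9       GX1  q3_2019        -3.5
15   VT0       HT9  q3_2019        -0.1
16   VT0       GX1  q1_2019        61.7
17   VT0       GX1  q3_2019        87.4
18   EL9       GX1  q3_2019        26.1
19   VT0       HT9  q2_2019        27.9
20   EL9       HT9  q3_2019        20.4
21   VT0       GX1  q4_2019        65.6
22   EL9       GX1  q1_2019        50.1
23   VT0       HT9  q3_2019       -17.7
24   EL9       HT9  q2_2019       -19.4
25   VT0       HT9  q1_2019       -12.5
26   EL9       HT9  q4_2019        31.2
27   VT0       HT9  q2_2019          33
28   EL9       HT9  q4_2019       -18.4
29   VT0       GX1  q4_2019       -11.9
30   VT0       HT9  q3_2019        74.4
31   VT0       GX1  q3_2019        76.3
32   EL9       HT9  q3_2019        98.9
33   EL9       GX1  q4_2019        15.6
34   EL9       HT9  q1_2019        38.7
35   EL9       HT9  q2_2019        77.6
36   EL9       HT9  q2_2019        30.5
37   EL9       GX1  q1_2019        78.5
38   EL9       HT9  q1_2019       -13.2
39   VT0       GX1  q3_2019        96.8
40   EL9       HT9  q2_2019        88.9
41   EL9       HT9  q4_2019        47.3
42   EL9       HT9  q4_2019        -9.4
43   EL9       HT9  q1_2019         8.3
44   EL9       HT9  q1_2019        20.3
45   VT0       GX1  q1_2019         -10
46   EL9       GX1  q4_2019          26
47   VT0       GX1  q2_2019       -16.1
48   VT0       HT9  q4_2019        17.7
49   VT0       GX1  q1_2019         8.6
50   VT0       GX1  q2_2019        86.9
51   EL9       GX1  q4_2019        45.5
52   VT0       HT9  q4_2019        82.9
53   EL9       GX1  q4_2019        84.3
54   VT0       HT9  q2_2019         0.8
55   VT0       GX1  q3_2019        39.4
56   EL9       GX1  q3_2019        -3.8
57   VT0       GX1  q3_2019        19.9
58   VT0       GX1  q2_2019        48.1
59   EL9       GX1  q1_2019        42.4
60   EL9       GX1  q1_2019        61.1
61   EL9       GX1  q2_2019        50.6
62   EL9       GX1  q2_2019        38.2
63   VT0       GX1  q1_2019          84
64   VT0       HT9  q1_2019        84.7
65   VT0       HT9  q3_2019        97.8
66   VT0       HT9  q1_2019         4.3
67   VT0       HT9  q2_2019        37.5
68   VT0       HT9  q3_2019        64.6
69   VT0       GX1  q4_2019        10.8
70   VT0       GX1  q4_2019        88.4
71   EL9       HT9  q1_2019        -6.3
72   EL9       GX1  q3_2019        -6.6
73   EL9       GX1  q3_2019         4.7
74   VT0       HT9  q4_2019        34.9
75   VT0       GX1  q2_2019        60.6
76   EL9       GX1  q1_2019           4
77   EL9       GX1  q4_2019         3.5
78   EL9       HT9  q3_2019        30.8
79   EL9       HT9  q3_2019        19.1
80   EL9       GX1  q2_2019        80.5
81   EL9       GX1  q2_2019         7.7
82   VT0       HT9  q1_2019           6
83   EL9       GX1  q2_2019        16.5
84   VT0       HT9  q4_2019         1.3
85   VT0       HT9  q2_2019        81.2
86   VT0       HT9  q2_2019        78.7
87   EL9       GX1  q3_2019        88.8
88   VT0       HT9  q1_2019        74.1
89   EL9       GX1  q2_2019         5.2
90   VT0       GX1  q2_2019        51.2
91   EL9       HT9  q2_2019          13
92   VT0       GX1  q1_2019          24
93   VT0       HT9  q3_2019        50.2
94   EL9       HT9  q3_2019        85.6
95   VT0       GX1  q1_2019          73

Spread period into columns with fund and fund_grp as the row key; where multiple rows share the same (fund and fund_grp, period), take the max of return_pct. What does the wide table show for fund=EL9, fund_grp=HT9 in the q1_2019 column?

Rows with fund=EL9, fund_grp=HT9 and period=q1_2019: return_pct values are 56, 38.7, -13.2, 8.3, 20.3, -6.3.
max(56, 38.7, -13.2, 8.3, 20.3, -6.3) = 56.

56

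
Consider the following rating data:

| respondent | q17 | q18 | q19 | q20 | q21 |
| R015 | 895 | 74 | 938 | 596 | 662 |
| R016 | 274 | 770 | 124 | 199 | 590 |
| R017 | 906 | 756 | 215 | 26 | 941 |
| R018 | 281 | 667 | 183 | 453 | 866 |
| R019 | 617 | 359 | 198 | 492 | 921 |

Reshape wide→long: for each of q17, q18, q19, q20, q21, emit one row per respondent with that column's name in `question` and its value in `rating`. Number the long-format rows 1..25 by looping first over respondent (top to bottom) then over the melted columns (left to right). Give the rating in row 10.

25 rows total (5 × 5). Row 10: index ⌊(10-1)/5⌋ = 1 into respondent → R016; (10-1) mod 5 = 4 into the melted columns → q21.
So row 10 is (R016, q21, 590); rating = 590.

590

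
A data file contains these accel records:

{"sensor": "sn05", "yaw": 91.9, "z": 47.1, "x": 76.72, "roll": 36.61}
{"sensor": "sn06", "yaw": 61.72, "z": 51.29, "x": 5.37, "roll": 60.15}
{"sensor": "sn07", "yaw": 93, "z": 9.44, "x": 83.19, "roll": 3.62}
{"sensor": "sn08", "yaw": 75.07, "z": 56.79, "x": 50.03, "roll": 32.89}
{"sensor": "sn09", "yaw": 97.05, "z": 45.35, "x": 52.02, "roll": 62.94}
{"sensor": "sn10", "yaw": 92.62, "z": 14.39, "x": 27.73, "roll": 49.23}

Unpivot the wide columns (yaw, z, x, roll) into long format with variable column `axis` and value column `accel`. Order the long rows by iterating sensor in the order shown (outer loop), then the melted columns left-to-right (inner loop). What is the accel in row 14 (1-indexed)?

56.79

24 rows total (6 × 4). Row 14: index ⌊(14-1)/4⌋ = 3 into sensor → sn08; (14-1) mod 4 = 1 into the melted columns → z.
So row 14 is (sn08, z, 56.79); accel = 56.79.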